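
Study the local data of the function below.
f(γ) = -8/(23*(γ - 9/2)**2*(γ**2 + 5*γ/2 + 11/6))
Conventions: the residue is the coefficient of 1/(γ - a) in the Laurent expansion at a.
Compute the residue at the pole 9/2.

The residue is 9/2500.

At the order-2 pole 9/2 set g(γ) = (γ - (9/2))^2*f(γ) = -8/(23*(γ**2 + 5*γ/2 + 11/6)).
Order-2 pole: residue = g'(a); g'(9/2) = 9/2500, so the residue is 9/2500.


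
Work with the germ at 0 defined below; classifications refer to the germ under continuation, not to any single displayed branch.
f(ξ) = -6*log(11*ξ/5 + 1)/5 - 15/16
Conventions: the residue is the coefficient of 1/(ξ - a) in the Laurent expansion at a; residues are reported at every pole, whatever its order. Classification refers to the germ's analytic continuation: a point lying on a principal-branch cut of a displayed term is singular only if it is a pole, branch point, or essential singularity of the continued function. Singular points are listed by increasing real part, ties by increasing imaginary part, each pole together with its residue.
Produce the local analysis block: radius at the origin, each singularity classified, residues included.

Branch term (-6/5)*log(1 - ξ/(-5/11)): its argument vanishes at ξ = -5/11, a logarithmic branch point, modulus 5/11.
The radius of convergence is the smallest modulus among the singular points: 5/11.

Radius of convergence at 0: 5/11.
At -5/11: a logarithmic branch point.


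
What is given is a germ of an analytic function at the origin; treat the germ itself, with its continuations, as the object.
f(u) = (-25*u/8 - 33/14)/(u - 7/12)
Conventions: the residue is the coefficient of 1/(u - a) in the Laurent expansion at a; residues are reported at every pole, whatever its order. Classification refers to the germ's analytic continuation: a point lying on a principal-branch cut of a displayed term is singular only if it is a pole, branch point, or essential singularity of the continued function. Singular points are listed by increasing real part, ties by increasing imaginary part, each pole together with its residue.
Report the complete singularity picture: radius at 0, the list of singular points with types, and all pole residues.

Denominator factor (u - 7/12): pole of order 1 at 7/12, modulus 7/12.
The radius of convergence is the smallest modulus among the singular points: 7/12.
At the order-1 pole 7/12 set g(u) = (u - (7/12))*f(u) = -25*u/8 - 33/14.
Simple pole: residue = g(a) at a = 7/12, which is -2809/672.

Radius of convergence at 0: 7/12.
At 7/12: a pole of order 1; residue -2809/672.


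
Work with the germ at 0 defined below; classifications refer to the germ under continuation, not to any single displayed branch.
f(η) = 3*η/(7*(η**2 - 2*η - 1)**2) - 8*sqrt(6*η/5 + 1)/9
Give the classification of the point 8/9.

The point is a regular point.

Denominator factors: η**2 - 2*η - 1 = -161/81 at η = 8/9 — none vanishes.
Branch term sqrt(1 - η/(-5/6)): argument at 8/9 is 31/15, nonzero, so 8/9 is not its branch point (a point on a principal cut is still regular for the continued germ).
So the germ continues analytically to 8/9.


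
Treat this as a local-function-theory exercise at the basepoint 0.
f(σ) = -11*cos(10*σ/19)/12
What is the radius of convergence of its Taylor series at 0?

The radius of convergence is infinite.

The factor cos(10*σ/19) is entire and contributes no finite singular point.
The polynomial part has no poles.
No finite singular points: the Taylor series at 0 converges everywhere.


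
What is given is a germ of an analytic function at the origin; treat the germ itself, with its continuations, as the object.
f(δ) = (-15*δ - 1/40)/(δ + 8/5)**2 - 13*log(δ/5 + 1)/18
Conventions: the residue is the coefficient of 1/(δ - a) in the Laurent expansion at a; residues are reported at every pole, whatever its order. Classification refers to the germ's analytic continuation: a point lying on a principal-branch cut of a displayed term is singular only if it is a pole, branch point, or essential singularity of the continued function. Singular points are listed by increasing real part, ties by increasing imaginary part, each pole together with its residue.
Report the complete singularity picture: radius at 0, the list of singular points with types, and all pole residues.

Radius of convergence at 0: 8/5.
At -5: a logarithmic branch point.
At -8/5: a pole of order 2; residue -15.

Denominator factor (δ + 8/5)^2: pole of order 2 at -8/5, modulus 8/5.
Branch term (-13/18)*log(1 - δ/(-5)): its argument vanishes at δ = -5, a logarithmic branch point, modulus 5.
The radius of convergence is the smallest modulus among the singular points: 8/5.
The branch term is analytic at -8/5 and contributes nothing to the residue; only the rational part matters.
At the order-2 pole -8/5 set g(δ) = (δ - (-8/5))^2*(rational part) = -15*δ - 1/40.
Order-2 pole: residue = g'(a); g'(-8/5) = -15, so the residue is -15.
List the singular points by increasing real part (a conjugate pair: the negative imaginary part first).


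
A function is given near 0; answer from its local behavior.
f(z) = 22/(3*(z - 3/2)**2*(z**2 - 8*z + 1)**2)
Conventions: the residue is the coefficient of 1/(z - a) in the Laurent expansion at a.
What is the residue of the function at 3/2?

The residue is -2816/25725.

At the order-2 pole 3/2 set g(z) = (z - (3/2))^2*f(z) = 22/(3*(z**2 - 8*z + 1)**2).
Order-2 pole: residue = g'(a); g'(3/2) = -2816/25725, so the residue is -2816/25725.


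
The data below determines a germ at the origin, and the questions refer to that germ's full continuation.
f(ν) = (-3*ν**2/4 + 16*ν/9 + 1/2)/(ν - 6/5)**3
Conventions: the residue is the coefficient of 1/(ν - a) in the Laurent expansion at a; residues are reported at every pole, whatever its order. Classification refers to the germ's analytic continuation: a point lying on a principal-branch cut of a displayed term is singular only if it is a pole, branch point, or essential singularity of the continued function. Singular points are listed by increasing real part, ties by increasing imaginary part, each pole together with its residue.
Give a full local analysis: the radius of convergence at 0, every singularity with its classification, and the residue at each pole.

Radius of convergence at 0: 6/5.
At 6/5: a pole of order 3; residue -3/4.

Denominator factor (ν - 6/5)^3: pole of order 3 at 6/5, modulus 6/5.
The radius of convergence is the smallest modulus among the singular points: 6/5.
At the order-3 pole 6/5 set g(ν) = (ν - (6/5))^3*f(ν) = -3*ν**2/4 + 16*ν/9 + 1/2.
Order-3 pole: residue = g''(a)/2; g''(6/5) = -3/2, so the residue is -3/4.


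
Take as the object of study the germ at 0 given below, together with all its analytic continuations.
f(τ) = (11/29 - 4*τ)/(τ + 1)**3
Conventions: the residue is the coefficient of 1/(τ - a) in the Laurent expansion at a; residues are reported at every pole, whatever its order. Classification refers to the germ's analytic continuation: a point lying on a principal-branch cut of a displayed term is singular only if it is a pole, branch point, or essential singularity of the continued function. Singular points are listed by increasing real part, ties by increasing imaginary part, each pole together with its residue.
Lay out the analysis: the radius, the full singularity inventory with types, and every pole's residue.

Denominator factor (τ + 1)^3: pole of order 3 at -1, modulus 1.
The radius of convergence is the smallest modulus among the singular points: 1.
At the order-3 pole -1 set g(τ) = (τ - (-1))^3*f(τ) = 11/29 - 4*τ.
Order-3 pole: residue = g''(a)/2; g''(-1) = 0, so the residue is 0.

Radius of convergence at 0: 1.
At -1: a pole of order 3; residue 0.


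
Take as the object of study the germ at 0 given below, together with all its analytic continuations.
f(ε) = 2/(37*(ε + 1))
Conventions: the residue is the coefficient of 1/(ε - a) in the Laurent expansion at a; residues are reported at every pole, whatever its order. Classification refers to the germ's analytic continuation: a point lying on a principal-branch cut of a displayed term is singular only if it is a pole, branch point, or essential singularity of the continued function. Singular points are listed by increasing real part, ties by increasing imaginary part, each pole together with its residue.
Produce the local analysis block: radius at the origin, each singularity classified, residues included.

Radius of convergence at 0: 1.
At -1: a pole of order 1; residue 2/37.

Denominator factor (ε + 1): pole of order 1 at -1, modulus 1.
The radius of convergence is the smallest modulus among the singular points: 1.
At the order-1 pole -1 set g(ε) = (ε - (-1))*f(ε) = 2/37.
Simple pole: residue = g(a) at a = -1, which is 2/37.


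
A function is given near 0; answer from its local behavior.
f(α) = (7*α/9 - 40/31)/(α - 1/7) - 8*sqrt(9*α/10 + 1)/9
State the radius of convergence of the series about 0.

Denominator factor (α - 1/7): pole of order 1 at 1/7, modulus 1/7.
Branch term (-8/9)*sqrt(1 - α/(-10/9)): its argument vanishes at α = -10/9, a square-root branch point, modulus 10/9.
The radius of convergence is the smallest modulus among the singular points: 1/7.

The radius of convergence is 1/7.


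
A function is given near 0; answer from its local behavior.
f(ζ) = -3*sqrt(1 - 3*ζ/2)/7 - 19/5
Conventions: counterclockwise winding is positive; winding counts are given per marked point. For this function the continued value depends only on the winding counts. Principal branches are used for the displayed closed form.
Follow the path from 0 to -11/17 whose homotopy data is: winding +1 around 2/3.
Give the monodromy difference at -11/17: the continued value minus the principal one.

Continued minus principal equals (3/119)*sqrt(2278).

The rational part is single-valued and drops out of the difference; each branch term changes only by its own monodromy.
(-3/7)*sqrt(1 - ζ/(2/3)): winding +1 is odd, the square root flips sign, contributing -2*(-3/7)*sqrt(1 - (-11/17)/(2/3)) = -2*(-3/7)*sqrt(67/34) = (3/119)*sqrt(2278).
Summing the contributions at ζ = -11/17 gives (3/119)*sqrt(2278).


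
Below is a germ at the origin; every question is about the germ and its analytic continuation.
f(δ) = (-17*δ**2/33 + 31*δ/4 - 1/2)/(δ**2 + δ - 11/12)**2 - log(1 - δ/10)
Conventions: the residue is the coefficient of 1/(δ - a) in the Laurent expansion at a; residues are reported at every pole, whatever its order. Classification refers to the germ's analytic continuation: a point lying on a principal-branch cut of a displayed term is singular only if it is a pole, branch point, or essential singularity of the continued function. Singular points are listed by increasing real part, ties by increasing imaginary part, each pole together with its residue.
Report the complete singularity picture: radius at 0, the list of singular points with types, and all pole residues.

Radius of convergence at 0: -1/2 + (1/6)*sqrt(42).
At -1/2 - (1/6)*sqrt(42): a pole of order 2; residue -(281/2352)*sqrt(42).
At -1/2 + (1/6)*sqrt(42): a pole of order 2; residue (281/2352)*sqrt(42).
At 10: a logarithmic branch point.

Denominator factor (δ**2 + δ - 11/12)^2: discriminant 14/3, real irrational roots -1/2 + (1/6)*sqrt(42) and -1/2 - (1/6)*sqrt(42); poles of order 2, moduli -1/2 + (1/6)*sqrt(42) and 1/2 + (1/6)*sqrt(42).
Branch term (-1)*log(1 - δ/(10)): its argument vanishes at δ = 10, a logarithmic branch point, modulus 10.
The radius of convergence is the smallest modulus among the singular points: -1/2 + (1/6)*sqrt(42).
The branch term is analytic at -1/2 - (1/6)*sqrt(42) and contributes nothing to the residue; only the rational part matters.
The factor δ**2 + δ - 11/12 splits as (δ - a)(δ - a') with a = -1/2 - (1/6)*sqrt(42), a' = -1/2 + (1/6)*sqrt(42). At the order-2 pole a set g(δ) = (δ - a)^2*(rational part) = [-17*δ**2/33 + 31*δ/4 - 1/2] / (δ - a')^2.
Order-2 pole: residue = g'(a); g'(-1/2 - (1/6)*sqrt(42)) = -(281/2352)*sqrt(42), so the residue is -(281/2352)*sqrt(42).
The branch term is analytic at -1/2 + (1/6)*sqrt(42) and contributes nothing to the residue; only the rational part matters.
The factor δ**2 + δ - 11/12 splits as (δ - a)(δ - a') with a = -1/2 + (1/6)*sqrt(42), a' = -1/2 - (1/6)*sqrt(42). At the order-2 pole a set g(δ) = (δ - a)^2*(rational part) = [-17*δ**2/33 + 31*δ/4 - 1/2] / (δ - a')^2.
Order-2 pole: residue = g'(a); g'(-1/2 + (1/6)*sqrt(42)) = (281/2352)*sqrt(42), so the residue is (281/2352)*sqrt(42).
List the singular points by increasing real part (a conjugate pair: the negative imaginary part first).


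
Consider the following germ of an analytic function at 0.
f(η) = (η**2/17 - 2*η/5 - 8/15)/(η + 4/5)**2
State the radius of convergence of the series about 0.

The radius of convergence is 4/5.

Denominator factor (η + 4/5)^2: pole of order 2 at -4/5, modulus 4/5.
The radius of convergence is the smallest modulus among the singular points: 4/5.


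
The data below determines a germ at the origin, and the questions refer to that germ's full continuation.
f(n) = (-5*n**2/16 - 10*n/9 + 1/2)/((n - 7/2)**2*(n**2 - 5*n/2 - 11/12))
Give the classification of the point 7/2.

The point is a pole of order 2.

The denominator factor n - 7/2 vanishes at 7/2 and appears to the power 2; the numerator there equals -4157/576, nonzero, and no other factor vanishes.
Hence a pole whose order is the multiplicity, 2.


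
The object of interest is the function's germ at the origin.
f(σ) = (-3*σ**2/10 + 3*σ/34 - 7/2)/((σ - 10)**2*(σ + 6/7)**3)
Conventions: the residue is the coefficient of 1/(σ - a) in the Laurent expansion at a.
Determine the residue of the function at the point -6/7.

The residue is -2748459/1134313984.

At the order-3 pole -6/7 set g(σ) = (σ - (-6/7))^3*f(σ) = (-3*σ**2/10 + 3*σ/34 - 7/2)/(σ - 10)**2.
Order-3 pole: residue = g''(a)/2; g''(-6/7) = -2748459/567156992, so the residue is -2748459/1134313984.


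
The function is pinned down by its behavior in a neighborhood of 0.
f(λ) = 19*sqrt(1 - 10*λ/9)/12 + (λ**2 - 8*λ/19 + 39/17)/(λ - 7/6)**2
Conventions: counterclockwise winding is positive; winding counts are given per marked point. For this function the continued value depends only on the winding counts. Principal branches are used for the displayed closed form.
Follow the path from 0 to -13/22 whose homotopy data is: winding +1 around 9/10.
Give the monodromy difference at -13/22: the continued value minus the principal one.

The rational part is single-valued and drops out of the difference; each branch term changes only by its own monodromy.
(19/12)*sqrt(1 - λ/(9/10)): winding +1 is odd, the square root flips sign, contributing -2*(19/12)*sqrt(1 - (-13/22)/(9/10)) = -2*(19/12)*sqrt(164/99) = -(19/99)*sqrt(451).
Summing the contributions at λ = -13/22 gives -(19/99)*sqrt(451).

Continued minus principal equals -(19/99)*sqrt(451).


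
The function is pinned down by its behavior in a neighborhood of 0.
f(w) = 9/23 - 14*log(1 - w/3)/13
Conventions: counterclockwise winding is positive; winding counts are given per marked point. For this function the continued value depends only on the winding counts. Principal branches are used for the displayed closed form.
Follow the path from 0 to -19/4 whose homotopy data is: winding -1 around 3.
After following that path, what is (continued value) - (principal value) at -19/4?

Continued minus principal equals (28/13)*pi*i.

The rational part is single-valued and drops out of the difference; each branch term changes only by its own monodromy.
(-14/13)*log(1 - w/(3)): each positive loop around 3 adds 2*pi*i to the log, so winding -1 contributes (-14/13)*(-1)*2*pi*i = (28/13)*pi*i.
Summing the contributions at w = -19/4 gives (28/13)*pi*i.


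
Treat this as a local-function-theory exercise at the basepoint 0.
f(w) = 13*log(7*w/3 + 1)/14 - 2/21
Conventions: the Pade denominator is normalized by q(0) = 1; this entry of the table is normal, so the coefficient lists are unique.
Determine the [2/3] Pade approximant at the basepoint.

The Pade approximant has numerator coefficients [-2/21, 6493/3390, 62447/20340]; denominator coefficients [1, 1491/565, 1421/1130, -4459/30510].

Taylor coefficients needed (expand at 0): a_0 = -2/21, a_1 = 13/6, a_2 = -91/36, a_3 = 637/162, a_4 = -4459/648, a_5 = 31213/2430.
Write the denominator as Q(w) = 1 + q1*w + q2*w^2 + q3*w^3. Requiring Q*f - P = O(w^6) with deg P <= 2 kills the coefficients of w^3..w^5 in Q*f:
  w^3: a_3 + q1*a_2 + q2*a_1 + q3*a_0 = 0, i.e. 637/162 + (-91/36)*q1 + (13/6)*q2 + (-2/21)*q3 = 0.
  w^4: a_4 + q1*a_3 + q2*a_2 + q3*a_1 = 0, i.e. -4459/648 + (637/162)*q1 + (-91/36)*q2 + (13/6)*q3 = 0.
  w^5: a_5 + q1*a_4 + q2*a_3 + q3*a_2 = 0, i.e. 31213/2430 + (-4459/648)*q1 + (637/162)*q2 + (-91/36)*q3 = 0.
Solving this linear system: q1 = 1491/565, q2 = 1421/1130, q3 = -4459/30510.
The numerator is Q*f truncated at degree 2: P0 = a_0 = -2/21; P1 = a_1 + q1*a_0 = 6493/3390; P2 = a_2 + q1*a_1 + q2*a_0 = 62447/20340.


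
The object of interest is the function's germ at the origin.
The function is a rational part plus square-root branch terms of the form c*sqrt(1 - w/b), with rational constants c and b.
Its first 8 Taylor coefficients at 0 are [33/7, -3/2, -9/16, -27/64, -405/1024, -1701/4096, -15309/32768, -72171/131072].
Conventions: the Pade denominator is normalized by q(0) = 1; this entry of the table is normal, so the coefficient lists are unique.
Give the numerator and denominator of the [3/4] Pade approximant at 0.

Taylor coefficients needed (read off): a_0 = 33/7, a_1 = -3/2, a_2 = -9/16, a_3 = -27/64, a_4 = -405/1024, a_5 = -1701/4096, a_6 = -15309/32768, a_7 = -72171/131072.
Write the denominator as Q(w) = 1 + q1*w + q2*w^2 + q3*w^3 + q4*w^4. Requiring Q*f - P = O(w^8) with deg P <= 3 kills the coefficients of w^4..w^7 in Q*f:
  w^4: a_4 + q1*a_3 + q2*a_2 + q3*a_1 + q4*a_0 = 0, i.e. -405/1024 + (-27/64)*q1 + (-9/16)*q2 + (-3/2)*q3 + (33/7)*q4 = 0.
  w^5: a_5 + q1*a_4 + q2*a_3 + q3*a_2 + q4*a_1 = 0, i.e. -1701/4096 + (-405/1024)*q1 + (-27/64)*q2 + (-9/16)*q3 + (-3/2)*q4 = 0.
  w^6: a_6 + q1*a_5 + q2*a_4 + q3*a_3 + q4*a_2 = 0, i.e. -15309/32768 + (-1701/4096)*q1 + (-405/1024)*q2 + (-27/64)*q3 + (-9/16)*q4 = 0.
  w^7: a_7 + q1*a_6 + q2*a_5 + q3*a_4 + q4*a_3 = 0, i.e. -72171/131072 + (-15309/32768)*q1 + (-1701/4096)*q2 + (-405/1024)*q3 + (-27/64)*q4 = 0.
Solving this linear system: q1 = -337/156, q2 = 515/416, q3 = -225/1664, q4 = -63/13312.
The numerator is Q*f truncated at degree 3: P0 = a_0 = 33/7; P1 = a_1 + q1*a_0 = -4253/364; P2 = a_2 + q1*a_1 + q2*a_0 = 24793/2912; P3 = a_3 + q1*a_2 + q2*a_1 + q3*a_0 = -19815/11648.

The Pade approximant has numerator coefficients [33/7, -4253/364, 24793/2912, -19815/11648]; denominator coefficients [1, -337/156, 515/416, -225/1664, -63/13312].


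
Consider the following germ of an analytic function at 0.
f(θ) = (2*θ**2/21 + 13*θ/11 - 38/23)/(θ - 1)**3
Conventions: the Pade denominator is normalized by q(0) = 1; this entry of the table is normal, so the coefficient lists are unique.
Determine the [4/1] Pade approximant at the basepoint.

The Pade approximant has numerator coefficients [38/23, 13656073/8329266, 162570395/116609724, 11725937/11284812, 16744471/29152431]; denominator coefficients [1, -85093/65844].


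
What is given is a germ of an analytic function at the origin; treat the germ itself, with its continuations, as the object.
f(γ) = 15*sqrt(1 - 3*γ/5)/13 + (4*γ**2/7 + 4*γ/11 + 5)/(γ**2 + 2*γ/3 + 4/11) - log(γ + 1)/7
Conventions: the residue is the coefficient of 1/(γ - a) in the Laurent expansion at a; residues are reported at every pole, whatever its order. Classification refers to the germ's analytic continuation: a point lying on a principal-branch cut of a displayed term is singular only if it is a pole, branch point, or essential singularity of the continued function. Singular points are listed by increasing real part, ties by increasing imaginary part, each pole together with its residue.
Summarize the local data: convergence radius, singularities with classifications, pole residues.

Denominator factor (γ**2 + 2*γ/3 + 4/11): discriminant -100/99, complex-conjugate roots (-1/3) + ((5/33)*sqrt(11))*i and (-1/3) - ((5/33)*sqrt(11))*i; poles of order 1, moduli (2/11)*sqrt(11) and (2/11)*sqrt(11).
Branch term (-1/7)*log(1 - γ/(-1)): its argument vanishes at γ = -1, a logarithmic branch point, modulus 1.
Branch term (15/13)*sqrt(1 - γ/(5/3)): its argument vanishes at γ = 5/3, a square-root branch point, modulus 5/3.
The radius of convergence is the smallest modulus among the singular points: (2/11)*sqrt(11).
The branch terms are analytic at (-1/3) - ((5/33)*sqrt(11))*i and contribute nothing to the residue; only the rational part matters.
The factor γ**2 + 2*γ/3 + 4/11 splits as (γ - a)(γ - a') with a = (-1/3) - ((5/33)*sqrt(11))*i, a' = (-1/3) + ((5/33)*sqrt(11))*i. At the order-1 pole a set g(γ) = (γ - a)*(rational part) = [4*γ**2/7 + 4*γ/11 + 5] / (γ - a').
Simple pole: residue = g(a) at a = (-1/3) - ((5/33)*sqrt(11))*i, which is (-2/231) + ((95/66)*sqrt(11))*i.
The branch terms are analytic at (-1/3) + ((5/33)*sqrt(11))*i and contribute nothing to the residue; only the rational part matters.
The factor γ**2 + 2*γ/3 + 4/11 splits as (γ - a)(γ - a') with a = (-1/3) + ((5/33)*sqrt(11))*i, a' = (-1/3) - ((5/33)*sqrt(11))*i. At the order-1 pole a set g(γ) = (γ - a)*(rational part) = [4*γ**2/7 + 4*γ/11 + 5] / (γ - a').
Simple pole: residue = g(a) at a = (-1/3) + ((5/33)*sqrt(11))*i, which is (-2/231) - ((95/66)*sqrt(11))*i.
List the singular points by increasing real part (a conjugate pair: the negative imaginary part first).

Radius of convergence at 0: (2/11)*sqrt(11).
At -1: a logarithmic branch point.
At (-1/3) - ((5/33)*sqrt(11))*i: a pole of order 1; residue (-2/231) + ((95/66)*sqrt(11))*i.
At (-1/3) + ((5/33)*sqrt(11))*i: a pole of order 1; residue (-2/231) - ((95/66)*sqrt(11))*i.
At 5/3: an algebraic (square-root) branch point.


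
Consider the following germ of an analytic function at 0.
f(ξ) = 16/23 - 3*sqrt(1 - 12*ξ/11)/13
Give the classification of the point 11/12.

The point is an algebraic (square-root) branch point.

The term (-3/13)*sqrt(1 - ξ/(11/12)) has argument 1 - 11/12/(11/12) = 0 at 11/12: a square-root (algebraic, two-sheeted) branch point; the remaining terms are analytic or single-valued there.


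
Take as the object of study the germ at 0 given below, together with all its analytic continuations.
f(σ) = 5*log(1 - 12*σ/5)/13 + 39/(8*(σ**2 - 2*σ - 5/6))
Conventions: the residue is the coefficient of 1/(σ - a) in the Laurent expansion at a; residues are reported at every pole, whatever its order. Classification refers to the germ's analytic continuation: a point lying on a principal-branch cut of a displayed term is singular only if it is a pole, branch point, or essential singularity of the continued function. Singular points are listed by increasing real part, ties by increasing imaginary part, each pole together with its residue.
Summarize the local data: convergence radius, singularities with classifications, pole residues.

Radius of convergence at 0: -1 + (1/6)*sqrt(66).
At 1 - (1/6)*sqrt(66): a pole of order 1; residue -(39/176)*sqrt(66).
At 5/12: a logarithmic branch point.
At 1 + (1/6)*sqrt(66): a pole of order 1; residue (39/176)*sqrt(66).

Denominator factor (σ**2 - 2*σ - 5/6): discriminant 22/3, real irrational roots 1 + (1/6)*sqrt(66) and 1 - (1/6)*sqrt(66); poles of order 1, moduli 1 + (1/6)*sqrt(66) and -1 + (1/6)*sqrt(66).
Branch term (5/13)*log(1 - σ/(5/12)): its argument vanishes at σ = 5/12, a logarithmic branch point, modulus 5/12.
The radius of convergence is the smallest modulus among the singular points: -1 + (1/6)*sqrt(66).
The branch term is analytic at 1 - (1/6)*sqrt(66) and contributes nothing to the residue; only the rational part matters.
The factor σ**2 - 2*σ - 5/6 splits as (σ - a)(σ - a') with a = 1 - (1/6)*sqrt(66), a' = 1 + (1/6)*sqrt(66). At the order-1 pole a set g(σ) = (σ - a)*(rational part) = [39/8] / (σ - a').
Simple pole: residue = g(a) at a = 1 - (1/6)*sqrt(66), which is -(39/176)*sqrt(66).
The branch term is analytic at 1 + (1/6)*sqrt(66) and contributes nothing to the residue; only the rational part matters.
The factor σ**2 - 2*σ - 5/6 splits as (σ - a)(σ - a') with a = 1 + (1/6)*sqrt(66), a' = 1 - (1/6)*sqrt(66). At the order-1 pole a set g(σ) = (σ - a)*(rational part) = [39/8] / (σ - a').
Simple pole: residue = g(a) at a = 1 + (1/6)*sqrt(66), which is (39/176)*sqrt(66).
List the singular points by increasing real part (a conjugate pair: the negative imaginary part first).


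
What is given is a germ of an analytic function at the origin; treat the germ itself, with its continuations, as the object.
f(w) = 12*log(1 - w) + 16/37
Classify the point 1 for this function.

The term (12)*log(1 - w/(1)) has argument 1 - 1/(1) = 0 at 1: a logarithmic (infinitely-sheeted) branch point; the remaining terms are analytic or single-valued there.

The point is a logarithmic branch point.


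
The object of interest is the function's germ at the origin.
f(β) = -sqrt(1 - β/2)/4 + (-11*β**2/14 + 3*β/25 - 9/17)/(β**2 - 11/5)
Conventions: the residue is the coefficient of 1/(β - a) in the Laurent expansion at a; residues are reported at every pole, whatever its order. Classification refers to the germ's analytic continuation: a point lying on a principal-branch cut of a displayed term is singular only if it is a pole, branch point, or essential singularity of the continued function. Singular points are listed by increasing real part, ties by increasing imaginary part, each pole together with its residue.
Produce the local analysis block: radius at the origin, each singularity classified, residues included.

Denominator factor (β**2 - 11/5): discriminant 44/5, real irrational roots (1/5)*sqrt(55) and -(1/5)*sqrt(55); poles of order 1, moduli (1/5)*sqrt(55) and (1/5)*sqrt(55).
Branch term (-1/4)*sqrt(1 - β/(2)): its argument vanishes at β = 2, a square-root branch point, modulus 2.
The radius of convergence is the smallest modulus among the singular points: (1/5)*sqrt(55).
The branch term is analytic at -(1/5)*sqrt(55) and contributes nothing to the residue; only the rational part matters.
The factor β**2 - 11/5 splits as (β - a)(β - a') with a = -(1/5)*sqrt(55), a' = (1/5)*sqrt(55). At the order-1 pole a set g(β) = (β - a)*(rational part) = [-11*β**2/14 + 3*β/25 - 9/17] / (β - a').
Simple pole: residue = g(a) at a = -(1/5)*sqrt(55), which is 3/50 + (2687/26180)*sqrt(55).
The branch term is analytic at (1/5)*sqrt(55) and contributes nothing to the residue; only the rational part matters.
The factor β**2 - 11/5 splits as (β - a)(β - a') with a = (1/5)*sqrt(55), a' = -(1/5)*sqrt(55). At the order-1 pole a set g(β) = (β - a)*(rational part) = [-11*β**2/14 + 3*β/25 - 9/17] / (β - a').
Simple pole: residue = g(a) at a = (1/5)*sqrt(55), which is 3/50 - (2687/26180)*sqrt(55).
List the singular points by increasing real part (a conjugate pair: the negative imaginary part first).

Radius of convergence at 0: (1/5)*sqrt(55).
At -(1/5)*sqrt(55): a pole of order 1; residue 3/50 + (2687/26180)*sqrt(55).
At (1/5)*sqrt(55): a pole of order 1; residue 3/50 - (2687/26180)*sqrt(55).
At 2: an algebraic (square-root) branch point.


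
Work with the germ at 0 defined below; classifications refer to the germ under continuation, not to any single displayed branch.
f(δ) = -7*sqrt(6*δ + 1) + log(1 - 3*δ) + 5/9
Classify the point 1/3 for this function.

The term (1)*log(1 - δ/(1/3)) has argument 1 - 1/3/(1/3) = 0 at 1/3: a logarithmic (infinitely-sheeted) branch point; the remaining terms are analytic or single-valued there.

The point is a logarithmic branch point.


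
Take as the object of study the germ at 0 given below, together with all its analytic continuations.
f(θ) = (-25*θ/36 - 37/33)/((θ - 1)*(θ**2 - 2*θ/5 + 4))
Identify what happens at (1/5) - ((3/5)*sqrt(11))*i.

The point is a pole of order 1.

The denominator factor θ**2 - 2*θ/5 + 4 vanishes at (1/5) - ((3/5)*sqrt(11))*i and appears to the power 1; the numerator there equals (-499/396) + ((5/12)*sqrt(11))*i, nonzero, and no other factor vanishes.
Hence a pole whose order is the multiplicity, 1.


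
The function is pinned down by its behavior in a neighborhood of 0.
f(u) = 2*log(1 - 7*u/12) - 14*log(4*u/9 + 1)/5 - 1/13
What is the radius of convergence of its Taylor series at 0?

The radius of convergence is 12/7.

Branch term (-14/5)*log(1 - u/(-9/4)): its argument vanishes at u = -9/4, a logarithmic branch point, modulus 9/4.
Branch term (2)*log(1 - u/(12/7)): its argument vanishes at u = 12/7, a logarithmic branch point, modulus 12/7.
The radius of convergence is the smallest modulus among the singular points: 12/7.


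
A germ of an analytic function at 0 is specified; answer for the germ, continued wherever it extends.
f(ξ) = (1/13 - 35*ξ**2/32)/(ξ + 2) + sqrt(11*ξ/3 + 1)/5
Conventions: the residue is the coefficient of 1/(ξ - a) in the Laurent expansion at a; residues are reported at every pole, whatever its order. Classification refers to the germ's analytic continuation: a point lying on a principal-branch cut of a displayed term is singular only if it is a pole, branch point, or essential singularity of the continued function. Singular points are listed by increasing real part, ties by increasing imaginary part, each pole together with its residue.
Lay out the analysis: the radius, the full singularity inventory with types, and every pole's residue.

Radius of convergence at 0: 3/11.
At -2: a pole of order 1; residue -447/104.
At -3/11: an algebraic (square-root) branch point.

Denominator factor (ξ + 2): pole of order 1 at -2, modulus 2.
Branch term (1/5)*sqrt(1 - ξ/(-3/11)): its argument vanishes at ξ = -3/11, a square-root branch point, modulus 3/11.
The radius of convergence is the smallest modulus among the singular points: 3/11.
The branch term is analytic at -2 and contributes nothing to the residue; only the rational part matters.
At the order-1 pole -2 set g(ξ) = (ξ - (-2))*(rational part) = 1/13 - 35*ξ**2/32.
Simple pole: residue = g(a) at a = -2, which is -447/104.
List the singular points by increasing real part (a conjugate pair: the negative imaginary part first).


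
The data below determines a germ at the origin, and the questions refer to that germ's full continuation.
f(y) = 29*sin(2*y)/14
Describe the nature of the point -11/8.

The point is a regular point.

There is no denominator, hence no pole anywhere.
The factor sin(2*y) is entire.
So the germ continues analytically to -11/8.


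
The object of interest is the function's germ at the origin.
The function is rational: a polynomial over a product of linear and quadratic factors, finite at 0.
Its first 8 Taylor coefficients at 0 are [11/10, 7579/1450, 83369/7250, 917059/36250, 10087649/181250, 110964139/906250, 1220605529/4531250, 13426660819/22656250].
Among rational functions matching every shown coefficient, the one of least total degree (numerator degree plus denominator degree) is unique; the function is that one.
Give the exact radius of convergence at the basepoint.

The radius of convergence is 5/11.

No rational of total degree below 2 reproduces all 8 coefficients; solving the [1/1] Pade equations on them gives f(α) = (-37*α/29 - 1/2)/(α - 5/11), whose expansion matches every shown term.
Denominator factor (α - 5/11): pole of order 1 at 5/11, modulus 5/11.
The radius of convergence is the smallest modulus among the singular points: 5/11.


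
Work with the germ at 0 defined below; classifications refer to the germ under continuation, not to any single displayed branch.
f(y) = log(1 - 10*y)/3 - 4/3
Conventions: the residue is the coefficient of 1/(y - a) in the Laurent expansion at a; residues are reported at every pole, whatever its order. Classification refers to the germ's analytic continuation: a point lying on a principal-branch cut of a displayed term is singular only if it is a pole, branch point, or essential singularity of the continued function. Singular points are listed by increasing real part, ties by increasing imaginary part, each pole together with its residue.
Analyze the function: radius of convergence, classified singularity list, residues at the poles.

Branch term (1/3)*log(1 - y/(1/10)): its argument vanishes at y = 1/10, a logarithmic branch point, modulus 1/10.
The radius of convergence is the smallest modulus among the singular points: 1/10.

Radius of convergence at 0: 1/10.
At 1/10: a logarithmic branch point.


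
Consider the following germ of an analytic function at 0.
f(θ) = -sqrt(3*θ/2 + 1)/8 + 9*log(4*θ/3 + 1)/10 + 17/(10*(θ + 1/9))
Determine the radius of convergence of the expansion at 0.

The radius of convergence is 1/9.

Denominator factor (θ + 1/9): pole of order 1 at -1/9, modulus 1/9.
Branch term (-1/8)*sqrt(1 - θ/(-2/3)): its argument vanishes at θ = -2/3, a square-root branch point, modulus 2/3.
Branch term (9/10)*log(1 - θ/(-3/4)): its argument vanishes at θ = -3/4, a logarithmic branch point, modulus 3/4.
The radius of convergence is the smallest modulus among the singular points: 1/9.


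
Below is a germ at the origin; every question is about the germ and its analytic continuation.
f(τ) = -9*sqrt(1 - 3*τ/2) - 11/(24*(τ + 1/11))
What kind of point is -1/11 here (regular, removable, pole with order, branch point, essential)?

The denominator factor τ + 1/11 vanishes at -1/11 and appears to the power 1; the numerator there equals -11/24, nonzero, and no other factor vanishes.
The branch terms are analytic at this point.
Hence a pole whose order is the multiplicity, 1.

The point is a pole of order 1.


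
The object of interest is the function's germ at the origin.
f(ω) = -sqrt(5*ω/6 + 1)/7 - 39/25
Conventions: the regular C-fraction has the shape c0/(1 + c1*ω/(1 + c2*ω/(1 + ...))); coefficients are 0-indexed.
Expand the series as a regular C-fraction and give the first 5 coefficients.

Taylor coefficients (expand at 0): a_0 = -298/175, a_1 = -5/84, a_2 = 25/2016, a_3 = -125/24192, a_4 = 3125/1161216.
c0 = a_0 = -298/175. Peel one level at a time: if S = 1 + c*ω/S' with S'(0) = 1, then c is the ω-coefficient of S and S' = c*ω/(S - 1).
S_1 = c0/f = 1 + (-125/3576)*ω + (18125/2131296)*ω^2 + ...; c1 = -125/3576.
S_2 = c1*ω/(S_1 - 1) = 1 + (145/596)*ω + (-25/576)*ω^2 + ...; c2 = 145/596.
S_3 = c2*ω/(S_2 - 1) = 1 + (745/4176)*ω + (-741275/17438976)*ω^2 + ...; c3 = 745/4176.
S_4 = c3*ω/(S_3 - 1) = 1 + (995/4176)*ω + ...; c4 = 995/4176.

The regular C-fraction coefficients are [-298/175, -125/3576, 145/596, 745/4176, 995/4176].


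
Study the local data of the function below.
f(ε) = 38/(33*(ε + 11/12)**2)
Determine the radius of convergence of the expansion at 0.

Denominator factor (ε + 11/12)^2: pole of order 2 at -11/12, modulus 11/12.
The radius of convergence is the smallest modulus among the singular points: 11/12.

The radius of convergence is 11/12.


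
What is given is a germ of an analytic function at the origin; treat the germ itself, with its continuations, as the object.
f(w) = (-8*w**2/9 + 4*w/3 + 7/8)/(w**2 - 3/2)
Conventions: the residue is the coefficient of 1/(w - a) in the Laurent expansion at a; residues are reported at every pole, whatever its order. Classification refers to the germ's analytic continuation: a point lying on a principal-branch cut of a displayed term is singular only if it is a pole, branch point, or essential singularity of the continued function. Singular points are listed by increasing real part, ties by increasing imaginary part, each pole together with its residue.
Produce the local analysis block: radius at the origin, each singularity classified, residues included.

Radius of convergence at 0: (1/2)*sqrt(6).
At -(1/2)*sqrt(6): a pole of order 1; residue 2/3 + (11/144)*sqrt(6).
At (1/2)*sqrt(6): a pole of order 1; residue 2/3 - (11/144)*sqrt(6).

Denominator factor (w**2 - 3/2): discriminant 6, real irrational roots (1/2)*sqrt(6) and -(1/2)*sqrt(6); poles of order 1, moduli (1/2)*sqrt(6) and (1/2)*sqrt(6).
The radius of convergence is the smallest modulus among the singular points: (1/2)*sqrt(6).
The factor w**2 - 3/2 splits as (w - a)(w - a') with a = -(1/2)*sqrt(6), a' = (1/2)*sqrt(6). At the order-1 pole a set g(w) = (w - a)*f(w) = [-8*w**2/9 + 4*w/3 + 7/8] / (w - a').
Simple pole: residue = g(a) at a = -(1/2)*sqrt(6), which is 2/3 + (11/144)*sqrt(6).
The factor w**2 - 3/2 splits as (w - a)(w - a') with a = (1/2)*sqrt(6), a' = -(1/2)*sqrt(6). At the order-1 pole a set g(w) = (w - a)*f(w) = [-8*w**2/9 + 4*w/3 + 7/8] / (w - a').
Simple pole: residue = g(a) at a = (1/2)*sqrt(6), which is 2/3 - (11/144)*sqrt(6).
List the singular points by increasing real part (a conjugate pair: the negative imaginary part first).


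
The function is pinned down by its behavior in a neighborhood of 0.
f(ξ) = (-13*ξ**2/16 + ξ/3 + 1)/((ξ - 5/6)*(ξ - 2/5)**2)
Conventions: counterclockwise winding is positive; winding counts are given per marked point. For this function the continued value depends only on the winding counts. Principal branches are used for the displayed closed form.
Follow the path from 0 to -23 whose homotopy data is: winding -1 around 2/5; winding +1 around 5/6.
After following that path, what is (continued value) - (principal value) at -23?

Continued minus principal equals 0.

The function is rational, hence single-valued: continuing it around any pole returns the same value, so the difference is 0.


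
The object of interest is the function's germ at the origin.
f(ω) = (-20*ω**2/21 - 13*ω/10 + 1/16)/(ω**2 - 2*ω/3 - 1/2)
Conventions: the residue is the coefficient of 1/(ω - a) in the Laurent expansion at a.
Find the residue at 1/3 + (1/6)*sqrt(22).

The residue is -1219/1260 - (16007/110880)*sqrt(22).

The factor ω**2 - 2*ω/3 - 1/2 splits as (ω - a)(ω - a') with a = 1/3 + (1/6)*sqrt(22), a' = 1/3 - (1/6)*sqrt(22). At the order-1 pole a set g(ω) = (ω - a)*f(ω) = [-20*ω**2/21 - 13*ω/10 + 1/16] / (ω - a').
Simple pole: residue = g(a) at a = 1/3 + (1/6)*sqrt(22), which is -1219/1260 - (16007/110880)*sqrt(22).


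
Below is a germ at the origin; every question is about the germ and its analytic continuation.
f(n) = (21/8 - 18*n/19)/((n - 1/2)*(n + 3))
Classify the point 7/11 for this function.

The point is a regular point.

Denominator factors: n + 3 = 40/11 at n = 7/11; n - 1/2 = 3/22 at n = 7/11 — none vanishes.
So the germ continues analytically to 7/11.


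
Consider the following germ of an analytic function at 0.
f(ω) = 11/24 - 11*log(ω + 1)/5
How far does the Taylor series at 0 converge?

The radius of convergence is 1.

Branch term (-11/5)*log(1 - ω/(-1)): its argument vanishes at ω = -1, a logarithmic branch point, modulus 1.
The radius of convergence is the smallest modulus among the singular points: 1.


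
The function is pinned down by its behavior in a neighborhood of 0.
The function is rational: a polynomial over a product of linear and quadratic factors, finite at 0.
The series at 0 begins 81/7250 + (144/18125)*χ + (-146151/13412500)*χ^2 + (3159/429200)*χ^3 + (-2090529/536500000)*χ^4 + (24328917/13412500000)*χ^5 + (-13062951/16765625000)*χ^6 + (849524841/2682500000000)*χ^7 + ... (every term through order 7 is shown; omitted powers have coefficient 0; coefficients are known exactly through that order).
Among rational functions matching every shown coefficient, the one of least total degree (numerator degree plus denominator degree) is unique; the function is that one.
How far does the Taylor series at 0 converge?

No rational of total degree below 5 reproduces all 8 coefficients; solving the [2/3] Pade equations on them gives f(χ) = (-χ**2/37 + 2*χ/3 + 12/29)/(χ + 10/3)**3, whose expansion matches every shown term.
Denominator factor (χ + 10/3)^3: pole of order 3 at -10/3, modulus 10/3.
The radius of convergence is the smallest modulus among the singular points: 10/3.

The radius of convergence is 10/3.


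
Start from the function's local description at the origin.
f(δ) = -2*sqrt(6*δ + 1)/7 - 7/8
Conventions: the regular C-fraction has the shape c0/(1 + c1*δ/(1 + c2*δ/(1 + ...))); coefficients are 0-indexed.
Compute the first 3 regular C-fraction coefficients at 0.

The regular C-fraction coefficients are [-65/56, -48/65, 291/130].

Taylor coefficients (expand at 0): a_0 = -65/56, a_1 = -6/7, a_2 = 9/7.
c0 = a_0 = -65/56. Peel one level at a time: if S = 1 + c*δ/S' with S'(0) = 1, then c is the δ-coefficient of S and S' = c*δ/(S - 1).
S_1 = c0/f = 1 + (-48/65)*δ + (6984/4225)*δ^2 + ...; c1 = -48/65.
S_2 = c1*δ/(S_1 - 1) = 1 + (291/130)*δ + ...; c2 = 291/130.
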